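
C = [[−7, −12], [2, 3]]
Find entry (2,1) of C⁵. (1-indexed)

242

tr C = −4 and det C = 3, so the characteristic polynomial is λ² − (−4)λ + (3) with roots −1 and −3.
Eigenvectors give P = [[−2, 3], [1, −1]] with P⁻¹ = [[1, 3], [1, 2]], and C = P·diag(−1, −3)·P⁻¹.
Then C⁵ = P·diag(−1, −243)·P⁻¹ = [[2, −729], [−1, 243]] · [[1, 3], [1, 2]] = [[−727, −1452], [242, 483]].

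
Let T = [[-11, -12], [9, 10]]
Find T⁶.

tr T = -1 and det T = -2, so the characteristic polynomial is λ² − (-1)λ + (-2) with roots 1 and -2.
Eigenvectors give P = [[-1, 4], [1, -3]] with P⁻¹ = [[3, 4], [1, 1]], and T = P·diag(1, -2)·P⁻¹.
Then T⁶ = P·diag(1, 64)·P⁻¹ = [[-1, 256], [1, -192]] · [[3, 4], [1, 1]] = [[253, 252], [-189, -188]].

[[253, 252], [-189, -188]]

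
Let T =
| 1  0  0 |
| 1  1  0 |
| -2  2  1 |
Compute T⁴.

[[1, 0, 0], [4, 1, 0], [4, 8, 1]]

T = I + N where N = [[0, 0, 0], [1, 0, 0], [-2, 2, 0]] is strictly lower-triangular, so N³ = 0.
(I + N)⁴ = I + 4·N + 6·N² = [[1, 0, 0], [4, 1, 0], [4, 8, 1]].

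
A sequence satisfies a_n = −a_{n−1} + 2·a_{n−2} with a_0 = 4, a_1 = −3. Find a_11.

−4777

With companion matrix T = [[−1, 2], [1, 0]], [a_n, a_{n−1}]ᵀ = T·[a_{n−1}, a_{n−2}]ᵀ, so [a_11, a_10]ᵀ = T¹⁰·[a_1, a_0]ᵀ.
T¹⁰ = [[683, −682], [−341, 342]], giving [a_11, a_10]ᵀ = [[−4777], [2391]].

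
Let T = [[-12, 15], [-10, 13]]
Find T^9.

[[-40902, 60585], [-40390, 60073]]

tr T = 1 and det T = -6, so the characteristic polynomial is λ² − (1)λ + (-6) with roots 3 and -2.
Eigenvectors give P = [[1, 3], [1, 2]] with P⁻¹ = [[-2, 3], [1, -1]], and T = P·diag(3, -2)·P⁻¹.
Then T^9 = P·diag(19683, -512)·P⁻¹ = [[19683, -1536], [19683, -1024]] · [[-2, 3], [1, -1]] = [[-40902, 60585], [-40390, 60073]].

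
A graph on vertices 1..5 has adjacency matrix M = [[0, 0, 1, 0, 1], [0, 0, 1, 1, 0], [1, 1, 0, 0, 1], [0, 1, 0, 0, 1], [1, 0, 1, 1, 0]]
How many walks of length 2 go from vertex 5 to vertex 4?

The number of length-2 walks from vertex 5 to vertex 4 is entry (5,4) of M^2, where M is the adjacency matrix.
M^2 = [[2, 1, 1, 1, 1], [1, 2, 0, 0, 2], [1, 0, 3, 2, 1], [1, 0, 2, 2, 0], [1, 2, 1, 0, 3]]

0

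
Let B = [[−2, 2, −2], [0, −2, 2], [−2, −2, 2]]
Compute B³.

B² = [[8, −4, 4], [−4, 0, 0], [0, −4, 4]]
B³ = [[−24, 16, −16], [8, −8, 8], [−8, 0, 0]]

[[−24, 16, −16], [8, −8, 8], [−8, 0, 0]]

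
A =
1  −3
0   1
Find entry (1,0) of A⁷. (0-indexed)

0

A = I + N where N = [[0, −3], [0, 0]] is strictly upper-triangular, so N² = 0.
(I + N)⁷ = I + 7·N = [[1, −21], [0, 1]].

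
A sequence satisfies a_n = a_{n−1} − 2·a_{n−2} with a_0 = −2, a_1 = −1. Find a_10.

−57

With companion matrix C = [[1, −2], [1, 0]], [a_n, a_{n−1}]ᵀ = C·[a_{n−1}, a_{n−2}]ᵀ, so [a_10, a_9]ᵀ = C⁹·[a_1, a_0]ᵀ.
C⁹ = [[−11, 34], [−17, 6]], giving [a_10, a_9]ᵀ = [[−57], [5]].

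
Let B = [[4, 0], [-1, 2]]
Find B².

[[16, 0], [-6, 4]]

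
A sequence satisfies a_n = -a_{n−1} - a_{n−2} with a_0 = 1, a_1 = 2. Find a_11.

-3

With companion matrix M = [[-1, -1], [1, 0]], [a_n, a_{n−1}]ᵀ = M·[a_{n−1}, a_{n−2}]ᵀ, so [a_11, a_10]ᵀ = M¹⁰·[a_1, a_0]ᵀ.
M¹⁰ = [[-1, -1], [1, 0]], giving [a_11, a_10]ᵀ = [[-3], [2]].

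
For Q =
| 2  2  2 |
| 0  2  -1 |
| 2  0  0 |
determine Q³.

[[20, 32, 8], [-8, 4, -8], [16, 16, 4]]

Q² = [[8, 8, 2], [-2, 4, -2], [4, 4, 4]]
Q³ = [[20, 32, 8], [-8, 4, -8], [16, 16, 4]]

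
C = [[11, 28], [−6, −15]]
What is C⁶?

tr C = −4 and det C = 3, so the characteristic polynomial is λ² − (−4)λ + (3) with roots −3 and −1.
Eigenvectors give P = [[−2, 7], [1, −3]] with P⁻¹ = [[3, 7], [1, 2]], and C = P·diag(−3, −1)·P⁻¹.
Then C⁶ = P·diag(729, 1)·P⁻¹ = [[−1458, 7], [729, −3]] · [[3, 7], [1, 2]] = [[−4367, −10192], [2184, 5097]].

[[−4367, −10192], [2184, 5097]]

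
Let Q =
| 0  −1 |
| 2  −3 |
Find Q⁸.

[[−254, 255], [−510, 511]]

tr Q = −3 and det Q = 2, so the characteristic polynomial is λ² − (−3)λ + (2) with roots −1 and −2.
Eigenvectors give P = [[1, −1], [1, −2]] with P⁻¹ = [[2, −1], [1, −1]], and Q = P·diag(−1, −2)·P⁻¹.
Then Q⁸ = P·diag(1, 256)·P⁻¹ = [[1, −256], [1, −512]] · [[2, −1], [1, −1]] = [[−254, 255], [−510, 511]].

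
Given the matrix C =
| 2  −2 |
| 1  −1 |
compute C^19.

[[2, −2], [1, −1]]

C² = C (a projection; rank 1, trace 1), so C^19 = C.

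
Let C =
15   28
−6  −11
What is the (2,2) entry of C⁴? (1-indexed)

−479

tr C = 4 and det C = 3, so the characteristic polynomial is λ² − (4)λ + (3) with roots 3 and 1.
Eigenvectors give P = [[7, −2], [−3, 1]] with P⁻¹ = [[1, 2], [3, 7]], and C = P·diag(3, 1)·P⁻¹.
Then C⁴ = P·diag(81, 1)·P⁻¹ = [[567, −2], [−243, 1]] · [[1, 2], [3, 7]] = [[561, 1120], [−240, −479]].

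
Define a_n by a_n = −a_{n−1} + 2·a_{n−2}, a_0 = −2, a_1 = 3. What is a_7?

213

With companion matrix T = [[−1, 2], [1, 0]], [a_n, a_{n−1}]ᵀ = T·[a_{n−1}, a_{n−2}]ᵀ, so [a_7, a_6]ᵀ = T⁶·[a_1, a_0]ᵀ.
T⁶ = [[43, −42], [−21, 22]], giving [a_7, a_6]ᵀ = [[213], [−107]].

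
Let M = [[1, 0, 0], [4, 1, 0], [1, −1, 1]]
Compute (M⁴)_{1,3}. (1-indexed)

M = I + N where N = [[0, 0, 0], [4, 0, 0], [1, −1, 0]] is strictly lower-triangular, so N³ = 0.
(I + N)⁴ = I + 4·N + 6·N² = [[1, 0, 0], [16, 1, 0], [−20, −4, 1]].

0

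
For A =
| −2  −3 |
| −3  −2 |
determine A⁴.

A² = [[13, 12], [12, 13]]
A³ = [[−62, −63], [−63, −62]]
A⁴ = [[313, 312], [312, 313]]

[[313, 312], [312, 313]]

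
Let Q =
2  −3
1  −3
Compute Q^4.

Q^2 = [[1, 3], [−1, 6]]
Q^3 = [[5, −12], [4, −15]]
Q^4 = [[−2, 21], [−7, 33]]

[[−2, 21], [−7, 33]]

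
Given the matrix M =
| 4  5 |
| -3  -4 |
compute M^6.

[[1, 0], [0, 1]]

M² = I (check: tr M = 0 and det M = -1), so M^6 = I since 6 is even.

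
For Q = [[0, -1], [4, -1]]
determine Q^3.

Q^2 = [[-4, 1], [-4, -3]]
Q^3 = [[4, 3], [-12, 7]]

[[4, 3], [-12, 7]]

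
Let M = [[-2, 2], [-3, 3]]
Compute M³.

[[-2, 2], [-3, 3]]

M² = M (a projection; rank 1, trace 1), so M³ = M.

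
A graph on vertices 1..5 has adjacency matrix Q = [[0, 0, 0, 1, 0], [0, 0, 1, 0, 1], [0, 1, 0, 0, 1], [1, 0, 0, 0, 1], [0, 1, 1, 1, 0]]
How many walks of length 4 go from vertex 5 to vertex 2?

The number of length-4 walks from vertex 5 to vertex 2 is entry (5,2) of Q⁴, where Q is the adjacency matrix.
Q² = [[1, 0, 0, 0, 1], [0, 2, 1, 1, 1], [0, 1, 2, 1, 1], [0, 1, 1, 2, 0], [1, 1, 1, 0, 3]]
Q³ = [[0, 1, 1, 2, 0], [1, 2, 3, 1, 4], [1, 3, 2, 1, 4], [2, 1, 1, 0, 4], [0, 4, 4, 4, 2]]
Q⁴ = [[2, 1, 1, 0, 4], [1, 7, 6, 5, 6], [1, 6, 7, 5, 6], [0, 5, 5, 6, 2], [4, 6, 6, 2, 12]]

6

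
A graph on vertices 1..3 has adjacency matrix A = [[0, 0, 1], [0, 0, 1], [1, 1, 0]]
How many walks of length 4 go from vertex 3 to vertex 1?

The number of length-4 walks from vertex 3 to vertex 1 is entry (3,1) of A⁴, where A is the adjacency matrix.
A² = [[1, 1, 0], [1, 1, 0], [0, 0, 2]]
A³ = [[0, 0, 2], [0, 0, 2], [2, 2, 0]]
A⁴ = [[2, 2, 0], [2, 2, 0], [0, 0, 4]]

0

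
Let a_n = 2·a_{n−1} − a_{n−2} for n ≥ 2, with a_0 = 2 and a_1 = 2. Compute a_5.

2

With companion matrix B = [[2, −1], [1, 0]], [a_n, a_{n−1}]ᵀ = B·[a_{n−1}, a_{n−2}]ᵀ, so [a_5, a_4]ᵀ = B^4·[a_1, a_0]ᵀ.
B^4 = [[5, −4], [4, −3]], giving [a_5, a_4]ᵀ = [[2], [2]].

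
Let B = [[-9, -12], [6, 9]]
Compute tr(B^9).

0

tr B = 0 and det B = -9, so the characteristic polynomial is λ² − (0)λ + (-9) with roots -3 and 3.
Eigenvectors give P = [[2, -1], [-1, 1]] with P⁻¹ = [[1, 1], [1, 2]], and B = P·diag(-3, 3)·P⁻¹.
Then B^9 = P·diag(-19683, 19683)·P⁻¹ = [[-39366, -19683], [19683, 19683]] · [[1, 1], [1, 2]] = [[-59049, -78732], [39366, 59049]].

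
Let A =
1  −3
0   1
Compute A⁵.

A = I + N where N = [[0, −3], [0, 0]] is strictly upper-triangular, so N² = 0.
(I + N)⁵ = I + 5·N = [[1, −15], [0, 1]].

[[1, −15], [0, 1]]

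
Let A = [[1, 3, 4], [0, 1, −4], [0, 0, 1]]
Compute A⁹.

A = I + N where N = [[0, 3, 4], [0, 0, −4], [0, 0, 0]] is strictly upper-triangular, so N³ = 0.
(I + N)⁹ = I + 9·N + 36·N² = [[1, 27, −396], [0, 1, −36], [0, 0, 1]].

[[1, 27, −396], [0, 1, −36], [0, 0, 1]]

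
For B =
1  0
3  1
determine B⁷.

B = I + N where N = [[0, 0], [3, 0]] is strictly lower-triangular, so N² = 0.
(I + N)⁷ = I + 7·N = [[1, 0], [21, 1]].

[[1, 0], [21, 1]]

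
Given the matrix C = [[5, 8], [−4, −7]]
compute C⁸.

tr C = −2 and det C = −3, so the characteristic polynomial is λ² − (−2)λ + (−3) with roots 1 and −3.
Eigenvectors give P = [[−2, −1], [1, 1]] with P⁻¹ = [[−1, −1], [1, 2]], and C = P·diag(1, −3)·P⁻¹.
Then C⁸ = P·diag(1, 6561)·P⁻¹ = [[−2, −6561], [1, 6561]] · [[−1, −1], [1, 2]] = [[−6559, −13120], [6560, 13121]].

[[−6559, −13120], [6560, 13121]]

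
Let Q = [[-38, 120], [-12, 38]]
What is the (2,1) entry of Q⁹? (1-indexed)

tr Q = 0 and det Q = -4, so the characteristic polynomial is λ² − (0)λ + (-4) with roots -2 and 2.
Eigenvectors give P = [[-10, 3], [-3, 1]] with P⁻¹ = [[-1, 3], [-3, 10]], and Q = P·diag(-2, 2)·P⁻¹.
Then Q⁹ = P·diag(-512, 512)·P⁻¹ = [[5120, 1536], [1536, 512]] · [[-1, 3], [-3, 10]] = [[-9728, 30720], [-3072, 9728]].

-3072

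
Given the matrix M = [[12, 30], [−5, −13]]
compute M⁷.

tr M = −1 and det M = −6, so the characteristic polynomial is λ² − (−1)λ + (−6) with roots −3 and 2.
Eigenvectors give P = [[−2, −3], [1, 1]] with P⁻¹ = [[1, 3], [−1, −2]], and M = P·diag(−3, 2)·P⁻¹.
Then M⁷ = P·diag(−2187, 128)·P⁻¹ = [[4374, −384], [−2187, 128]] · [[1, 3], [−1, −2]] = [[4758, 13890], [−2315, −6817]].

[[4758, 13890], [−2315, −6817]]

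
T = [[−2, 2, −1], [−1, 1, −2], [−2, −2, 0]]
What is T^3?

T^2 = [[4, 0, −2], [5, 3, −1], [6, −6, 6]]
T^3 = [[−4, 12, −4], [−11, 15, −11], [−18, −6, 6]]

[[−4, 12, −4], [−11, 15, −11], [−18, −6, 6]]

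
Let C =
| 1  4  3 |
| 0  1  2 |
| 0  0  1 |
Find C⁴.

[[1, 16, 60], [0, 1, 8], [0, 0, 1]]

C = I + N where N = [[0, 4, 3], [0, 0, 2], [0, 0, 0]] is strictly upper-triangular, so N³ = 0.
(I + N)⁴ = I + 4·N + 6·N² = [[1, 16, 60], [0, 1, 8], [0, 0, 1]].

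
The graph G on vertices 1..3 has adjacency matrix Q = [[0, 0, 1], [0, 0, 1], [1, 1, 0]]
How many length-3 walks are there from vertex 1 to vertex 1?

0

The number of length-3 walks from vertex 1 to vertex 1 is entry (1,1) of Q^3, where Q is the adjacency matrix.
Q^2 = [[1, 1, 0], [1, 1, 0], [0, 0, 2]]
Q^3 = [[0, 0, 2], [0, 0, 2], [2, 2, 0]]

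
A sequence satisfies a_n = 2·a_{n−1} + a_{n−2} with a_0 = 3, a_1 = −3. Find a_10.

With companion matrix M = [[2, 1], [1, 0]], [a_n, a_{n−1}]ᵀ = M·[a_{n−1}, a_{n−2}]ᵀ, so [a_10, a_9]ᵀ = M^9·[a_1, a_0]ᵀ.
M^9 = [[2378, 985], [985, 408]], giving [a_10, a_9]ᵀ = [[−4179], [−1731]].

−4179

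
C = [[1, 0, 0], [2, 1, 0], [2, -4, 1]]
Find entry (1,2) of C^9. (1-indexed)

C = I + N where N = [[0, 0, 0], [2, 0, 0], [2, -4, 0]] is strictly lower-triangular, so N^3 = 0.
(I + N)^9 = I + 9·N + 36·N^2 = [[1, 0, 0], [18, 1, 0], [-270, -36, 1]].

0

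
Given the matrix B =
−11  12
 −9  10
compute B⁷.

tr B = −1 and det B = −2, so the characteristic polynomial is λ² − (−1)λ + (−2) with roots −2 and 1.
Eigenvectors give P = [[4, 1], [3, 1]] with P⁻¹ = [[1, −1], [−3, 4]], and B = P·diag(−2, 1)·P⁻¹.
Then B⁷ = P·diag(−128, 1)·P⁻¹ = [[−512, 1], [−384, 1]] · [[1, −1], [−3, 4]] = [[−515, 516], [−387, 388]].

[[−515, 516], [−387, 388]]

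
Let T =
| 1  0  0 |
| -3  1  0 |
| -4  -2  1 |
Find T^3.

T = I + N where N = [[0, 0, 0], [-3, 0, 0], [-4, -2, 0]] is strictly lower-triangular, so N^3 = 0.
(I + N)^3 = I + 3·N + 3·N^2 = [[1, 0, 0], [-9, 1, 0], [6, -6, 1]].

[[1, 0, 0], [-9, 1, 0], [6, -6, 1]]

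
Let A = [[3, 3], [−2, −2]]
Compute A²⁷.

[[3, 3], [−2, −2]]

A² = A (a projection; rank 1, trace 1), so A²⁷ = A.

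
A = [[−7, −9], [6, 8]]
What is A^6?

[[−125, −189], [126, 190]]

tr A = 1 and det A = −2, so the characteristic polynomial is λ² − (1)λ + (−2) with roots −1 and 2.
Eigenvectors give P = [[3, −1], [−2, 1]] with P⁻¹ = [[1, 1], [2, 3]], and A = P·diag(−1, 2)·P⁻¹.
Then A^6 = P·diag(1, 64)·P⁻¹ = [[3, −64], [−2, 64]] · [[1, 1], [2, 3]] = [[−125, −189], [126, 190]].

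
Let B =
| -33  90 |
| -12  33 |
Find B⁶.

tr B = 0 and det B = -9, so the characteristic polynomial is λ² − (0)λ + (-9) with roots 3 and -3.
Eigenvectors give P = [[5, 3], [2, 1]] with P⁻¹ = [[-1, 3], [2, -5]], and B = P·diag(3, -3)·P⁻¹.
Then B⁶ = P·diag(729, 729)·P⁻¹ = [[3645, 2187], [1458, 729]] · [[-1, 3], [2, -5]] = [[729, 0], [0, 729]].

[[729, 0], [0, 729]]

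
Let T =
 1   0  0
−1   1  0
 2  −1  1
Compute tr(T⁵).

3

T = I + N where N = [[0, 0, 0], [−1, 0, 0], [2, −1, 0]] is strictly lower-triangular, so N³ = 0.
(I + N)⁵ = I + 5·N + 10·N² = [[1, 0, 0], [−5, 1, 0], [20, −5, 1]].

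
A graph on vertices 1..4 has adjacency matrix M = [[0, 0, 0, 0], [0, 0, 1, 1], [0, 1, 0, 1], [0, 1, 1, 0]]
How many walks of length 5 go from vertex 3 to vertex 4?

11

The number of length-5 walks from vertex 3 to vertex 4 is entry (3,4) of M⁵, where M is the adjacency matrix.
M² = [[0, 0, 0, 0], [0, 2, 1, 1], [0, 1, 2, 1], [0, 1, 1, 2]]
M³ = [[0, 0, 0, 0], [0, 2, 3, 3], [0, 3, 2, 3], [0, 3, 3, 2]]
M⁴ = [[0, 0, 0, 0], [0, 6, 5, 5], [0, 5, 6, 5], [0, 5, 5, 6]]
M⁵ = [[0, 0, 0, 0], [0, 10, 11, 11], [0, 11, 10, 11], [0, 11, 11, 10]]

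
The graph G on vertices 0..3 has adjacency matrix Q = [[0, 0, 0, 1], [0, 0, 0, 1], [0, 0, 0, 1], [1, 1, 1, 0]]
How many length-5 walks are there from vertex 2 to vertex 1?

0

The number of length-5 walks from vertex 2 to vertex 1 is entry (2,1) of Q^5, where Q is the adjacency matrix.
Q^2 = [[1, 1, 1, 0], [1, 1, 1, 0], [1, 1, 1, 0], [0, 0, 0, 3]]
Q^3 = [[0, 0, 0, 3], [0, 0, 0, 3], [0, 0, 0, 3], [3, 3, 3, 0]]
Q^4 = [[3, 3, 3, 0], [3, 3, 3, 0], [3, 3, 3, 0], [0, 0, 0, 9]]
Q^5 = [[0, 0, 0, 9], [0, 0, 0, 9], [0, 0, 0, 9], [9, 9, 9, 0]]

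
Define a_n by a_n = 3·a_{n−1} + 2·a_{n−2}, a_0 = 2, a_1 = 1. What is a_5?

With companion matrix B = [[3, 2], [1, 0]], [a_n, a_{n−1}]ᵀ = B·[a_{n−1}, a_{n−2}]ᵀ, so [a_5, a_4]ᵀ = B⁴·[a_1, a_0]ᵀ.
B⁴ = [[139, 78], [39, 22]], giving [a_5, a_4]ᵀ = [[295], [83]].

295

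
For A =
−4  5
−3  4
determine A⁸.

A² = I (check: tr A = 0 and det A = −1), so A⁸ = I since 8 is even.

[[1, 0], [0, 1]]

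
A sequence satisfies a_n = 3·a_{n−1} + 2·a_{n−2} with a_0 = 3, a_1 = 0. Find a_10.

With companion matrix B = [[3, 2], [1, 0]], [a_n, a_{n−1}]ᵀ = B·[a_{n−1}, a_{n−2}]ᵀ, so [a_10, a_9]ᵀ = B⁹·[a_1, a_0]ᵀ.
B⁹ = [[79647, 44726], [22363, 12558]], giving [a_10, a_9]ᵀ = [[134178], [37674]].

134178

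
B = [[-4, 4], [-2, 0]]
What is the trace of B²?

0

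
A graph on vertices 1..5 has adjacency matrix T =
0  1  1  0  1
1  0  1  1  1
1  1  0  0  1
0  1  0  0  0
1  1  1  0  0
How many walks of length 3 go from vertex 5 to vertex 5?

The number of length-3 walks from vertex 5 to vertex 5 is entry (5,5) of T³, where T is the adjacency matrix.
T² = [[3, 2, 2, 1, 2], [2, 4, 2, 0, 2], [2, 2, 3, 1, 2], [1, 0, 1, 1, 1], [2, 2, 2, 1, 3]]
T³ = [[6, 8, 7, 2, 7], [8, 6, 8, 4, 8], [7, 8, 6, 2, 7], [2, 4, 2, 0, 2], [7, 8, 7, 2, 6]]

6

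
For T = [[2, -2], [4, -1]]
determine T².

[[-4, -2], [4, -7]]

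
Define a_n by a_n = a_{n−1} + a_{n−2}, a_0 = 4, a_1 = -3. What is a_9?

-18

With companion matrix B = [[1, 1], [1, 0]], [a_n, a_{n−1}]ᵀ = B·[a_{n−1}, a_{n−2}]ᵀ, so [a_9, a_8]ᵀ = B^8·[a_1, a_0]ᵀ.
B^8 = [[34, 21], [21, 13]], giving [a_9, a_8]ᵀ = [[-18], [-11]].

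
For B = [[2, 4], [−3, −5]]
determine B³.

tr B = −3 and det B = 2, so the characteristic polynomial is λ² − (−3)λ + (2) with roots −1 and −2.
Eigenvectors give P = [[4, −1], [−3, 1]] with P⁻¹ = [[1, 1], [3, 4]], and B = P·diag(−1, −2)·P⁻¹.
Then B³ = P·diag(−1, −8)·P⁻¹ = [[−4, 8], [3, −8]] · [[1, 1], [3, 4]] = [[20, 28], [−21, −29]].

[[20, 28], [−21, −29]]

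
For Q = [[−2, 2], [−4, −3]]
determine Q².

[[−4, −10], [20, 1]]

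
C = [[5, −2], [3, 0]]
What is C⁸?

tr C = 5 and det C = 6, so the characteristic polynomial is λ² − (5)λ + (6) with roots 2 and 3.
Eigenvectors give P = [[−2, −1], [−3, −1]] with P⁻¹ = [[1, −1], [−3, 2]], and C = P·diag(2, 3)·P⁻¹.
Then C⁸ = P·diag(256, 6561)·P⁻¹ = [[−512, −6561], [−768, −6561]] · [[1, −1], [−3, 2]] = [[19171, −12610], [18915, −12354]].

[[19171, −12610], [18915, −12354]]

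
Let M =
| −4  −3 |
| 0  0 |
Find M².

[[16, 12], [0, 0]]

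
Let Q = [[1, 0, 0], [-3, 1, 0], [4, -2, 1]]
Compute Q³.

[[1, 0, 0], [-9, 1, 0], [30, -6, 1]]

Q = I + N where N = [[0, 0, 0], [-3, 0, 0], [4, -2, 0]] is strictly lower-triangular, so N³ = 0.
(I + N)³ = I + 3·N + 3·N² = [[1, 0, 0], [-9, 1, 0], [30, -6, 1]].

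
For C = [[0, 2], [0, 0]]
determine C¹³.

[[0, 0], [0, 0]]

C is strictly triangular, hence nilpotent: C² = 0, so C¹³ = 0.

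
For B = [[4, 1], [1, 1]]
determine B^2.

[[17, 5], [5, 2]]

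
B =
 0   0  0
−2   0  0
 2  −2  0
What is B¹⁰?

B is strictly triangular, hence nilpotent: B³ = 0, so B¹⁰ = 0.

[[0, 0, 0], [0, 0, 0], [0, 0, 0]]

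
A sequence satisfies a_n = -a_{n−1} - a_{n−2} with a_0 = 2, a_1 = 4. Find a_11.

With companion matrix Q = [[-1, -1], [1, 0]], [a_n, a_{n−1}]ᵀ = Q·[a_{n−1}, a_{n−2}]ᵀ, so [a_11, a_10]ᵀ = Q^10·[a_1, a_0]ᵀ.
Q^10 = [[-1, -1], [1, 0]], giving [a_11, a_10]ᵀ = [[-6], [4]].

-6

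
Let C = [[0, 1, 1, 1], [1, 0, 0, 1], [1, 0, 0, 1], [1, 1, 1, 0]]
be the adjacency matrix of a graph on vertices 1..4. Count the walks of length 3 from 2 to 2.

2

The number of length-3 walks from vertex 2 to vertex 2 is entry (2,2) of C^3, where C is the adjacency matrix.
C^2 = [[3, 1, 1, 2], [1, 2, 2, 1], [1, 2, 2, 1], [2, 1, 1, 3]]
C^3 = [[4, 5, 5, 5], [5, 2, 2, 5], [5, 2, 2, 5], [5, 5, 5, 4]]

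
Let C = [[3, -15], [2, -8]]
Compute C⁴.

[[-309, 975], [-130, 406]]

tr C = -5 and det C = 6, so the characteristic polynomial is λ² − (-5)λ + (6) with roots -3 and -2.
Eigenvectors give P = [[-5, 3], [-2, 1]] with P⁻¹ = [[1, -3], [2, -5]], and C = P·diag(-3, -2)·P⁻¹.
Then C⁴ = P·diag(81, 16)·P⁻¹ = [[-405, 48], [-162, 16]] · [[1, -3], [2, -5]] = [[-309, 975], [-130, 406]].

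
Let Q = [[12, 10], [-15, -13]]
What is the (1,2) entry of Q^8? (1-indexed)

tr Q = -1 and det Q = -6, so the characteristic polynomial is λ² − (-1)λ + (-6) with roots -3 and 2.
Eigenvectors give P = [[-2, -1], [3, 1]] with P⁻¹ = [[1, 1], [-3, -2]], and Q = P·diag(-3, 2)·P⁻¹.
Then Q^8 = P·diag(6561, 256)·P⁻¹ = [[-13122, -256], [19683, 256]] · [[1, 1], [-3, -2]] = [[-12354, -12610], [18915, 19171]].

-12610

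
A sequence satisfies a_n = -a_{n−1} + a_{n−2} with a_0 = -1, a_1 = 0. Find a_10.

With companion matrix T = [[-1, 1], [1, 0]], [a_n, a_{n−1}]ᵀ = T·[a_{n−1}, a_{n−2}]ᵀ, so [a_10, a_9]ᵀ = T⁹·[a_1, a_0]ᵀ.
T⁹ = [[-55, 34], [34, -21]], giving [a_10, a_9]ᵀ = [[-34], [21]].

-34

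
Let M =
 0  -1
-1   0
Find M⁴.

[[1, 0], [0, 1]]

M² = I (check: tr M = 0 and det M = -1), so M⁴ = I since 4 is even.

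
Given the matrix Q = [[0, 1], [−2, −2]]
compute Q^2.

[[−2, −2], [4, 2]]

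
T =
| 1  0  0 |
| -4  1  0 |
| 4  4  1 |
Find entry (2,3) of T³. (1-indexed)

0

T = I + N where N = [[0, 0, 0], [-4, 0, 0], [4, 4, 0]] is strictly lower-triangular, so N³ = 0.
(I + N)³ = I + 3·N + 3·N² = [[1, 0, 0], [-12, 1, 0], [-36, 12, 1]].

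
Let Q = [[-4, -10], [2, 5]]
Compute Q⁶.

[[-4, -10], [2, 5]]

Q² = Q (a projection; rank 1, trace 1), so Q⁶ = Q.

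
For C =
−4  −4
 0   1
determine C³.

[[−64, −52], [0, 1]]

C² = [[16, 12], [0, 1]]
C³ = [[−64, −52], [0, 1]]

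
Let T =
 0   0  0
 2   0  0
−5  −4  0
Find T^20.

[[0, 0, 0], [0, 0, 0], [0, 0, 0]]

T is strictly triangular, hence nilpotent: T^3 = 0, so T^20 = 0.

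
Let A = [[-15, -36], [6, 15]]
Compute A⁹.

[[-98415, -236196], [39366, 98415]]

tr A = 0 and det A = -9, so the characteristic polynomial is λ² − (0)λ + (-9) with roots 3 and -3.
Eigenvectors give P = [[2, -3], [-1, 1]] with P⁻¹ = [[-1, -3], [-1, -2]], and A = P·diag(3, -3)·P⁻¹.
Then A⁹ = P·diag(19683, -19683)·P⁻¹ = [[39366, 59049], [-19683, -19683]] · [[-1, -3], [-1, -2]] = [[-98415, -236196], [39366, 98415]].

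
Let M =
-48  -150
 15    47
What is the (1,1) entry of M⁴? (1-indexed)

666

tr M = -1 and det M = -6, so the characteristic polynomial is λ² − (-1)λ + (-6) with roots -3 and 2.
Eigenvectors give P = [[-10, 3], [3, -1]] with P⁻¹ = [[-1, -3], [-3, -10]], and M = P·diag(-3, 2)·P⁻¹.
Then M⁴ = P·diag(81, 16)·P⁻¹ = [[-810, 48], [243, -16]] · [[-1, -3], [-3, -10]] = [[666, 1950], [-195, -569]].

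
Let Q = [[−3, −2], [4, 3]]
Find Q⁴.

[[1, 0], [0, 1]]

Q² = [[1, 0], [0, 1]]
Q³ = [[−3, −2], [4, 3]]
Q⁴ = [[1, 0], [0, 1]]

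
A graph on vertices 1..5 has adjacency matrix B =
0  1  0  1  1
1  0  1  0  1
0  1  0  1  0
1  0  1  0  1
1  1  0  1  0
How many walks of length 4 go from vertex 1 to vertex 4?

The number of length-4 walks from vertex 1 to vertex 4 is entry (1,4) of B^4, where B is the adjacency matrix.
B^2 = [[3, 1, 2, 1, 2], [1, 3, 0, 3, 1], [2, 0, 2, 0, 2], [1, 3, 0, 3, 1], [2, 1, 2, 1, 3]]
B^3 = [[4, 7, 2, 7, 5], [7, 2, 6, 2, 7], [2, 6, 0, 6, 2], [7, 2, 6, 2, 7], [5, 7, 2, 7, 4]]
B^4 = [[19, 11, 14, 11, 18], [11, 20, 4, 20, 11], [14, 4, 12, 4, 14], [11, 20, 4, 20, 11], [18, 11, 14, 11, 19]]

11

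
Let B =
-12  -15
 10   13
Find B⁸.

tr B = 1 and det B = -6, so the characteristic polynomial is λ² − (1)λ + (-6) with roots -2 and 3.
Eigenvectors give P = [[3, -1], [-2, 1]] with P⁻¹ = [[1, 1], [2, 3]], and B = P·diag(-2, 3)·P⁻¹.
Then B⁸ = P·diag(256, 6561)·P⁻¹ = [[768, -6561], [-512, 6561]] · [[1, 1], [2, 3]] = [[-12354, -18915], [12610, 19171]].

[[-12354, -18915], [12610, 19171]]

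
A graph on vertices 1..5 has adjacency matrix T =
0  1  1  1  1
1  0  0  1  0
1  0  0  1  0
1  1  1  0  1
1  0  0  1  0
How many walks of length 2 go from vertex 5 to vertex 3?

2

The number of length-2 walks from vertex 5 to vertex 3 is entry (5,3) of T², where T is the adjacency matrix.
T² = [[4, 1, 1, 3, 1], [1, 2, 2, 1, 2], [1, 2, 2, 1, 2], [3, 1, 1, 4, 1], [1, 2, 2, 1, 2]]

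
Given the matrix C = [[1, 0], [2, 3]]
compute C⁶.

tr C = 4 and det C = 3, so the characteristic polynomial is λ² − (4)λ + (3) with roots 1 and 3.
Eigenvectors give P = [[−1, 0], [1, 1]] with P⁻¹ = [[−1, 0], [1, 1]], and C = P·diag(1, 3)·P⁻¹.
Then C⁶ = P·diag(1, 729)·P⁻¹ = [[−1, 0], [1, 729]] · [[−1, 0], [1, 1]] = [[1, 0], [728, 729]].

[[1, 0], [728, 729]]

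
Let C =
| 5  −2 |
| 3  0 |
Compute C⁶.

[[2059, −1330], [1995, −1266]]

tr C = 5 and det C = 6, so the characteristic polynomial is λ² − (5)λ + (6) with roots 3 and 2.
Eigenvectors give P = [[1, 2], [1, 3]] with P⁻¹ = [[3, −2], [−1, 1]], and C = P·diag(3, 2)·P⁻¹.
Then C⁶ = P·diag(729, 64)·P⁻¹ = [[729, 128], [729, 192]] · [[3, −2], [−1, 1]] = [[2059, −1330], [1995, −1266]].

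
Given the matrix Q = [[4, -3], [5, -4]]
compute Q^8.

Q² = I (check: tr Q = 0 and det Q = -1), so Q^8 = I since 8 is even.

[[1, 0], [0, 1]]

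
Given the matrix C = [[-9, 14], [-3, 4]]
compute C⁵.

tr C = -5 and det C = 6, so the characteristic polynomial is λ² − (-5)λ + (6) with roots -2 and -3.
Eigenvectors give P = [[2, -7], [1, -3]] with P⁻¹ = [[-3, 7], [-1, 2]], and C = P·diag(-2, -3)·P⁻¹.
Then C⁵ = P·diag(-32, -243)·P⁻¹ = [[-64, 1701], [-32, 729]] · [[-3, 7], [-1, 2]] = [[-1509, 2954], [-633, 1234]].

[[-1509, 2954], [-633, 1234]]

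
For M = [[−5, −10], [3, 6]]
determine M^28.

M² = M (a projection; rank 1, trace 1), so M^28 = M.

[[−5, −10], [3, 6]]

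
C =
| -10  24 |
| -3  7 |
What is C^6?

tr C = -3 and det C = 2, so the characteristic polynomial is λ² − (-3)λ + (2) with roots -2 and -1.
Eigenvectors give P = [[3, -8], [1, -3]] with P⁻¹ = [[3, -8], [1, -3]], and C = P·diag(-2, -1)·P⁻¹.
Then C^6 = P·diag(64, 1)·P⁻¹ = [[192, -8], [64, -3]] · [[3, -8], [1, -3]] = [[568, -1512], [189, -503]].

[[568, -1512], [189, -503]]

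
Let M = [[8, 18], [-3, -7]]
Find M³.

tr M = 1 and det M = -2, so the characteristic polynomial is λ² − (1)λ + (-2) with roots 2 and -1.
Eigenvectors give P = [[-3, -2], [1, 1]] with P⁻¹ = [[-1, -2], [1, 3]], and M = P·diag(2, -1)·P⁻¹.
Then M³ = P·diag(8, -1)·P⁻¹ = [[-24, 2], [8, -1]] · [[-1, -2], [1, 3]] = [[26, 54], [-9, -19]].

[[26, 54], [-9, -19]]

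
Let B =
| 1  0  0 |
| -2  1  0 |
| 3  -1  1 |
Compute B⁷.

B = I + N where N = [[0, 0, 0], [-2, 0, 0], [3, -1, 0]] is strictly lower-triangular, so N³ = 0.
(I + N)⁷ = I + 7·N + 21·N² = [[1, 0, 0], [-14, 1, 0], [63, -7, 1]].

[[1, 0, 0], [-14, 1, 0], [63, -7, 1]]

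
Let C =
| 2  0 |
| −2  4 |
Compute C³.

[[8, 0], [−56, 64]]

C² = [[4, 0], [−12, 16]]
C³ = [[8, 0], [−56, 64]]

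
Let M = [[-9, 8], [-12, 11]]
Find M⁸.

tr M = 2 and det M = -3, so the characteristic polynomial is λ² − (2)λ + (-3) with roots 3 and -1.
Eigenvectors give P = [[-2, -1], [-3, -1]] with P⁻¹ = [[1, -1], [-3, 2]], and M = P·diag(3, -1)·P⁻¹.
Then M⁸ = P·diag(6561, 1)·P⁻¹ = [[-13122, -1], [-19683, -1]] · [[1, -1], [-3, 2]] = [[-13119, 13120], [-19680, 19681]].

[[-13119, 13120], [-19680, 19681]]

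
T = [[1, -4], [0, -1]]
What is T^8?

T² = I (check: tr T = 0 and det T = -1), so T^8 = I since 8 is even.

[[1, 0], [0, 1]]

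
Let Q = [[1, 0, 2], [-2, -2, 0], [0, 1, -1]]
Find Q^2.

[[1, 2, 0], [2, 4, -4], [-2, -3, 1]]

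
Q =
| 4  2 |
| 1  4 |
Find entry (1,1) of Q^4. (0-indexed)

Q^2 = [[18, 16], [8, 18]]
Q^3 = [[88, 100], [50, 88]]
Q^4 = [[452, 576], [288, 452]]

452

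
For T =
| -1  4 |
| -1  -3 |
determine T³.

T² = [[-3, -16], [4, 5]]
T³ = [[19, 36], [-9, 1]]

[[19, 36], [-9, 1]]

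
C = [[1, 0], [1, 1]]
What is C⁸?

[[1, 0], [8, 1]]

C = I + N where N = [[0, 0], [1, 0]] is strictly lower-triangular, so N² = 0.
(I + N)⁸ = I + 8·N = [[1, 0], [8, 1]].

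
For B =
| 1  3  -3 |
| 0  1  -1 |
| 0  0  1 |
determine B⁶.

B = I + N where N = [[0, 3, -3], [0, 0, -1], [0, 0, 0]] is strictly upper-triangular, so N³ = 0.
(I + N)⁶ = I + 6·N + 15·N² = [[1, 18, -63], [0, 1, -6], [0, 0, 1]].

[[1, 18, -63], [0, 1, -6], [0, 0, 1]]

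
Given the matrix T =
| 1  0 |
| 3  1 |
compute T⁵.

T = I + N where N = [[0, 0], [3, 0]] is strictly lower-triangular, so N² = 0.
(I + N)⁵ = I + 5·N = [[1, 0], [15, 1]].

[[1, 0], [15, 1]]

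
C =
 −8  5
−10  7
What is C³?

[[−62, 35], [−70, 43]]

tr C = −1 and det C = −6, so the characteristic polynomial is λ² − (−1)λ + (−6) with roots −3 and 2.
Eigenvectors give P = [[−1, −1], [−1, −2]] with P⁻¹ = [[−2, 1], [1, −1]], and C = P·diag(−3, 2)·P⁻¹.
Then C³ = P·diag(−27, 8)·P⁻¹ = [[27, −8], [27, −16]] · [[−2, 1], [1, −1]] = [[−62, 35], [−70, 43]].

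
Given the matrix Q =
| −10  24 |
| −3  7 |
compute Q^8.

[[2296, −6120], [765, −2039]]

tr Q = −3 and det Q = 2, so the characteristic polynomial is λ² − (−3)λ + (2) with roots −2 and −1.
Eigenvectors give P = [[3, −8], [1, −3]] with P⁻¹ = [[3, −8], [1, −3]], and Q = P·diag(−2, −1)·P⁻¹.
Then Q^8 = P·diag(256, 1)·P⁻¹ = [[768, −8], [256, −3]] · [[3, −8], [1, −3]] = [[2296, −6120], [765, −2039]].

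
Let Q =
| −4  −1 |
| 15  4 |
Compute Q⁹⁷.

[[−4, −1], [15, 4]]

Q² = I (check: tr Q = 0 and det Q = −1), so Q⁹⁷ = Q since 97 is odd.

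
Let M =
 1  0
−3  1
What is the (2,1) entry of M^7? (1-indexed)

M = I + N where N = [[0, 0], [−3, 0]] is strictly lower-triangular, so N^2 = 0.
(I + N)^7 = I + 7·N = [[1, 0], [−21, 1]].

−21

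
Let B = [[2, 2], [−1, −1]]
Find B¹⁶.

B² = B (a projection; rank 1, trace 1), so B¹⁶ = B.

[[2, 2], [−1, −1]]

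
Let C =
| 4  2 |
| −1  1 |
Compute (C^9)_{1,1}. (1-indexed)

38854

tr C = 5 and det C = 6, so the characteristic polynomial is λ² − (5)λ + (6) with roots 2 and 3.
Eigenvectors give P = [[−1, −2], [1, 1]] with P⁻¹ = [[1, 2], [−1, −1]], and C = P·diag(2, 3)·P⁻¹.
Then C^9 = P·diag(512, 19683)·P⁻¹ = [[−512, −39366], [512, 19683]] · [[1, 2], [−1, −1]] = [[38854, 38342], [−19171, −18659]].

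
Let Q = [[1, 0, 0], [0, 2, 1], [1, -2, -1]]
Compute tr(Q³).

Q² = [[1, 0, 0], [1, 2, 1], [0, -2, -1]]
Q³ = [[1, 0, 0], [2, 2, 1], [-1, -2, -1]]

2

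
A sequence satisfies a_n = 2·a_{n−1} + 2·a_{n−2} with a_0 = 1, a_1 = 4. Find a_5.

208

With companion matrix M = [[2, 2], [1, 0]], [a_n, a_{n−1}]ᵀ = M·[a_{n−1}, a_{n−2}]ᵀ, so [a_5, a_4]ᵀ = M⁴·[a_1, a_0]ᵀ.
M⁴ = [[44, 32], [16, 12]], giving [a_5, a_4]ᵀ = [[208], [76]].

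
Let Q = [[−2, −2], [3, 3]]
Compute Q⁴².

[[−2, −2], [3, 3]]

Q² = Q (a projection; rank 1, trace 1), so Q⁴² = Q.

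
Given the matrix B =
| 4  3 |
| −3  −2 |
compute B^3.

B^2 = [[7, 6], [−6, −5]]
B^3 = [[10, 9], [−9, −8]]

[[10, 9], [−9, −8]]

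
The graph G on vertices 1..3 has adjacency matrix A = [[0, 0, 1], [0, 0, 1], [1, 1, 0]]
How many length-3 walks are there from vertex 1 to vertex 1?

0

The number of length-3 walks from vertex 1 to vertex 1 is entry (1,1) of A^3, where A is the adjacency matrix.
A^2 = [[1, 1, 0], [1, 1, 0], [0, 0, 2]]
A^3 = [[0, 0, 2], [0, 0, 2], [2, 2, 0]]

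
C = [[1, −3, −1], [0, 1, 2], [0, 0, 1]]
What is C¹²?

C = I + N where N = [[0, −3, −1], [0, 0, 2], [0, 0, 0]] is strictly upper-triangular, so N³ = 0.
(I + N)¹² = I + 12·N + 66·N² = [[1, −36, −408], [0, 1, 24], [0, 0, 1]].

[[1, −36, −408], [0, 1, 24], [0, 0, 1]]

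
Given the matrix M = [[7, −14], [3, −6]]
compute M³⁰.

M² = M (a projection; rank 1, trace 1), so M³⁰ = M.

[[7, −14], [3, −6]]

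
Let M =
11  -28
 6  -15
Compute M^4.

[[-479, 1120], [-240, 561]]

tr M = -4 and det M = 3, so the characteristic polynomial is λ² − (-4)λ + (3) with roots -1 and -3.
Eigenvectors give P = [[-7, 2], [-3, 1]] with P⁻¹ = [[-1, 2], [-3, 7]], and M = P·diag(-1, -3)·P⁻¹.
Then M^4 = P·diag(1, 81)·P⁻¹ = [[-7, 162], [-3, 81]] · [[-1, 2], [-3, 7]] = [[-479, 1120], [-240, 561]].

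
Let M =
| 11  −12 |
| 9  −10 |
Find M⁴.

tr M = 1 and det M = −2, so the characteristic polynomial is λ² − (1)λ + (−2) with roots 2 and −1.
Eigenvectors give P = [[−4, 1], [−3, 1]] with P⁻¹ = [[−1, 1], [−3, 4]], and M = P·diag(2, −1)·P⁻¹.
Then M⁴ = P·diag(16, 1)·P⁻¹ = [[−64, 1], [−48, 1]] · [[−1, 1], [−3, 4]] = [[61, −60], [45, −44]].

[[61, −60], [45, −44]]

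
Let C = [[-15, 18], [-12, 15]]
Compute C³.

[[-135, 162], [-108, 135]]

tr C = 0 and det C = -9, so the characteristic polynomial is λ² − (0)λ + (-9) with roots -3 and 3.
Eigenvectors give P = [[3, -1], [2, -1]] with P⁻¹ = [[1, -1], [2, -3]], and C = P·diag(-3, 3)·P⁻¹.
Then C³ = P·diag(-27, 27)·P⁻¹ = [[-81, -27], [-54, -27]] · [[1, -1], [2, -3]] = [[-135, 162], [-108, 135]].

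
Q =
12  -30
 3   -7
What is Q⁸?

[[63306, -189150], [18915, -56489]]

tr Q = 5 and det Q = 6, so the characteristic polynomial is λ² − (5)λ + (6) with roots 2 and 3.
Eigenvectors give P = [[3, 10], [1, 3]] with P⁻¹ = [[-3, 10], [1, -3]], and Q = P·diag(2, 3)·P⁻¹.
Then Q⁸ = P·diag(256, 6561)·P⁻¹ = [[768, 65610], [256, 19683]] · [[-3, 10], [1, -3]] = [[63306, -189150], [18915, -56489]].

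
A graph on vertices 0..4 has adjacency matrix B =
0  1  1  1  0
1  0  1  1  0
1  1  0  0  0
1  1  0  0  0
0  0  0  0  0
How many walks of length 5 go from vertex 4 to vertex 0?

The number of length-5 walks from vertex 4 to vertex 0 is entry (4,0) of B⁵, where B is the adjacency matrix.
B² = [[3, 2, 1, 1, 0], [2, 3, 1, 1, 0], [1, 1, 2, 2, 0], [1, 1, 2, 2, 0], [0, 0, 0, 0, 0]]
B³ = [[4, 5, 5, 5, 0], [5, 4, 5, 5, 0], [5, 5, 2, 2, 0], [5, 5, 2, 2, 0], [0, 0, 0, 0, 0]]
B⁴ = [[15, 14, 9, 9, 0], [14, 15, 9, 9, 0], [9, 9, 10, 10, 0], [9, 9, 10, 10, 0], [0, 0, 0, 0, 0]]
B⁵ = [[32, 33, 29, 29, 0], [33, 32, 29, 29, 0], [29, 29, 18, 18, 0], [29, 29, 18, 18, 0], [0, 0, 0, 0, 0]]

0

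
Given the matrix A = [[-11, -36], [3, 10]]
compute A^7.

tr A = -1 and det A = -2, so the characteristic polynomial is λ² − (-1)λ + (-2) with roots -2 and 1.
Eigenvectors give P = [[4, -3], [-1, 1]] with P⁻¹ = [[1, 3], [1, 4]], and A = P·diag(-2, 1)·P⁻¹.
Then A^7 = P·diag(-128, 1)·P⁻¹ = [[-512, -3], [128, 1]] · [[1, 3], [1, 4]] = [[-515, -1548], [129, 388]].

[[-515, -1548], [129, 388]]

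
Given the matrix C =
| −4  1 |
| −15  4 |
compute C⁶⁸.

[[1, 0], [0, 1]]

C² = I (check: tr C = 0 and det C = −1), so C⁶⁸ = I since 68 is even.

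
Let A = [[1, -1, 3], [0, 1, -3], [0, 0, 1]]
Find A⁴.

A = I + N where N = [[0, -1, 3], [0, 0, -3], [0, 0, 0]] is strictly upper-triangular, so N³ = 0.
(I + N)⁴ = I + 4·N + 6·N² = [[1, -4, 30], [0, 1, -12], [0, 0, 1]].

[[1, -4, 30], [0, 1, -12], [0, 0, 1]]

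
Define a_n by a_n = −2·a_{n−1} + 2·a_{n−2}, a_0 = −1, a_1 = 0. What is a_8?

With companion matrix C = [[−2, 2], [1, 0]], [a_n, a_{n−1}]ᵀ = C·[a_{n−1}, a_{n−2}]ᵀ, so [a_8, a_7]ᵀ = C⁷·[a_1, a_0]ᵀ.
C⁷ = [[−896, 656], [328, −240]], giving [a_8, a_7]ᵀ = [[−656], [240]].

−656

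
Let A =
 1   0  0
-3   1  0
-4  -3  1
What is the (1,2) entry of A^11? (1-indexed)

0

A = I + N where N = [[0, 0, 0], [-3, 0, 0], [-4, -3, 0]] is strictly lower-triangular, so N^3 = 0.
(I + N)^11 = I + 11·N + 55·N^2 = [[1, 0, 0], [-33, 1, 0], [451, -33, 1]].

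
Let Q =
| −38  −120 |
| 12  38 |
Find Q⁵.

tr Q = 0 and det Q = −4, so the characteristic polynomial is λ² − (0)λ + (−4) with roots 2 and −2.
Eigenvectors give P = [[3, 10], [−1, −3]] with P⁻¹ = [[−3, −10], [1, 3]], and Q = P·diag(2, −2)·P⁻¹.
Then Q⁵ = P·diag(32, −32)·P⁻¹ = [[96, −320], [−32, 96]] · [[−3, −10], [1, 3]] = [[−608, −1920], [192, 608]].

[[−608, −1920], [192, 608]]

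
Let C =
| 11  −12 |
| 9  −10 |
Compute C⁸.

[[1021, −1020], [765, −764]]

tr C = 1 and det C = −2, so the characteristic polynomial is λ² − (1)λ + (−2) with roots 2 and −1.
Eigenvectors give P = [[4, −1], [3, −1]] with P⁻¹ = [[1, −1], [3, −4]], and C = P·diag(2, −1)·P⁻¹.
Then C⁸ = P·diag(256, 1)·P⁻¹ = [[1024, −1], [768, −1]] · [[1, −1], [3, −4]] = [[1021, −1020], [765, −764]].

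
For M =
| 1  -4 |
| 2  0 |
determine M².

[[-7, -4], [2, -8]]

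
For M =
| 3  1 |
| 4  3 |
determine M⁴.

[[313, 156], [624, 313]]

M² = [[13, 6], [24, 13]]
M³ = [[63, 31], [124, 63]]
M⁴ = [[313, 156], [624, 313]]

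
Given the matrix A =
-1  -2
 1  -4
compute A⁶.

[[-601, 1330], [-665, 1394]]

tr A = -5 and det A = 6, so the characteristic polynomial is λ² − (-5)λ + (6) with roots -2 and -3.
Eigenvectors give P = [[2, 1], [1, 1]] with P⁻¹ = [[1, -1], [-1, 2]], and A = P·diag(-2, -3)·P⁻¹.
Then A⁶ = P·diag(64, 729)·P⁻¹ = [[128, 729], [64, 729]] · [[1, -1], [-1, 2]] = [[-601, 1330], [-665, 1394]].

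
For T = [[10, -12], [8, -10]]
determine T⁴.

[[16, 0], [0, 16]]

tr T = 0 and det T = -4, so the characteristic polynomial is λ² − (0)λ + (-4) with roots 2 and -2.
Eigenvectors give P = [[3, 1], [2, 1]] with P⁻¹ = [[1, -1], [-2, 3]], and T = P·diag(2, -2)·P⁻¹.
Then T⁴ = P·diag(16, 16)·P⁻¹ = [[48, 16], [32, 16]] · [[1, -1], [-2, 3]] = [[16, 0], [0, 16]].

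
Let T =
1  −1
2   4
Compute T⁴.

tr T = 5 and det T = 6, so the characteristic polynomial is λ² − (5)λ + (6) with roots 3 and 2.
Eigenvectors give P = [[−1, −1], [2, 1]] with P⁻¹ = [[1, 1], [−2, −1]], and T = P·diag(3, 2)·P⁻¹.
Then T⁴ = P·diag(81, 16)·P⁻¹ = [[−81, −16], [162, 16]] · [[1, 1], [−2, −1]] = [[−49, −65], [130, 146]].

[[−49, −65], [130, 146]]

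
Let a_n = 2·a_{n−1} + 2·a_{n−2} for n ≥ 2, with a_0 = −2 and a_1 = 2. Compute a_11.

With companion matrix A = [[2, 2], [1, 0]], [a_n, a_{n−1}]ᵀ = A·[a_{n−1}, a_{n−2}]ᵀ, so [a_11, a_10]ᵀ = A¹⁰·[a_1, a_0]ᵀ.
A¹⁰ = [[18272, 13376], [6688, 4896]], giving [a_11, a_10]ᵀ = [[9792], [3584]].

9792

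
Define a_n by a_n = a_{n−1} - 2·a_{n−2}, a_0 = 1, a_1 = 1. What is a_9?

-11

With companion matrix B = [[1, -2], [1, 0]], [a_n, a_{n−1}]ᵀ = B·[a_{n−1}, a_{n−2}]ᵀ, so [a_9, a_8]ᵀ = B⁸·[a_1, a_0]ᵀ.
B⁸ = [[-17, 6], [-3, -14]], giving [a_9, a_8]ᵀ = [[-11], [-17]].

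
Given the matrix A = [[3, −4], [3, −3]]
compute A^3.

A^2 = [[−3, 0], [0, −3]]
A^3 = [[−9, 12], [−9, 9]]

[[−9, 12], [−9, 9]]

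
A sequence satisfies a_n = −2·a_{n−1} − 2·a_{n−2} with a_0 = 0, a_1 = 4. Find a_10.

−128

With companion matrix C = [[−2, −2], [1, 0]], [a_n, a_{n−1}]ᵀ = C·[a_{n−1}, a_{n−2}]ᵀ, so [a_10, a_9]ᵀ = C⁹·[a_1, a_0]ᵀ.
C⁹ = [[−32, −32], [16, 0]], giving [a_10, a_9]ᵀ = [[−128], [64]].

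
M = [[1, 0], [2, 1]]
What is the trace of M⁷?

M = I + N where N = [[0, 0], [2, 0]] is strictly lower-triangular, so N² = 0.
(I + N)⁷ = I + 7·N = [[1, 0], [14, 1]].

2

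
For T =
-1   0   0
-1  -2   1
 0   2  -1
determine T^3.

T^2 = [[1, 0, 0], [3, 6, -3], [-2, -6, 3]]
T^3 = [[-1, 0, 0], [-9, -18, 9], [8, 18, -9]]

[[-1, 0, 0], [-9, -18, 9], [8, 18, -9]]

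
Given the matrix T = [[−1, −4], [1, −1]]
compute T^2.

[[−3, 8], [−2, −3]]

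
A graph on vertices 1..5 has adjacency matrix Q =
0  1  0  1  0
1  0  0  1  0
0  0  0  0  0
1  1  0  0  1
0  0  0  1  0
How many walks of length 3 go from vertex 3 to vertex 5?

0

The number of length-3 walks from vertex 3 to vertex 5 is entry (3,5) of Q^3, where Q is the adjacency matrix.
Q^2 = [[2, 1, 0, 1, 1], [1, 2, 0, 1, 1], [0, 0, 0, 0, 0], [1, 1, 0, 3, 0], [1, 1, 0, 0, 1]]
Q^3 = [[2, 3, 0, 4, 1], [3, 2, 0, 4, 1], [0, 0, 0, 0, 0], [4, 4, 0, 2, 3], [1, 1, 0, 3, 0]]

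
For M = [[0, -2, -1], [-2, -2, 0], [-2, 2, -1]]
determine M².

[[6, 2, 1], [4, 8, 2], [-2, -2, 3]]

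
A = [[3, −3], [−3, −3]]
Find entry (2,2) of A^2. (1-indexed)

18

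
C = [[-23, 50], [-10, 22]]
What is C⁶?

tr C = -1 and det C = -6, so the characteristic polynomial is λ² − (-1)λ + (-6) with roots 2 and -3.
Eigenvectors give P = [[2, 5], [1, 2]] with P⁻¹ = [[-2, 5], [1, -2]], and C = P·diag(2, -3)·P⁻¹.
Then C⁶ = P·diag(64, 729)·P⁻¹ = [[128, 3645], [64, 1458]] · [[-2, 5], [1, -2]] = [[3389, -6650], [1330, -2596]].

[[3389, -6650], [1330, -2596]]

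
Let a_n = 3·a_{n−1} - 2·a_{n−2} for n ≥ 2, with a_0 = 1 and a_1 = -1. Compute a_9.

With companion matrix A = [[3, -2], [1, 0]], [a_n, a_{n−1}]ᵀ = A·[a_{n−1}, a_{n−2}]ᵀ, so [a_9, a_8]ᵀ = A⁸·[a_1, a_0]ᵀ.
A⁸ = [[511, -510], [255, -254]], giving [a_9, a_8]ᵀ = [[-1021], [-509]].

-1021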